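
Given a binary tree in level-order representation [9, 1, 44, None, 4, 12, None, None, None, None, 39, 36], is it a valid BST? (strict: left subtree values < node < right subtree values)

Level-order array: [9, 1, 44, None, 4, 12, None, None, None, None, 39, 36]
Validate using subtree bounds (lo, hi): at each node, require lo < value < hi,
then recurse left with hi=value and right with lo=value.
Preorder trace (stopping at first violation):
  at node 9 with bounds (-inf, +inf): OK
  at node 1 with bounds (-inf, 9): OK
  at node 4 with bounds (1, 9): OK
  at node 44 with bounds (9, +inf): OK
  at node 12 with bounds (9, 44): OK
  at node 39 with bounds (12, 44): OK
  at node 36 with bounds (12, 39): OK
No violation found at any node.
Result: Valid BST


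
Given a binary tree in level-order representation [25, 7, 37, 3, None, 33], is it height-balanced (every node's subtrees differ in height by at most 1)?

Tree (level-order array): [25, 7, 37, 3, None, 33]
Definition: a tree is height-balanced if, at every node, |h(left) - h(right)| <= 1 (empty subtree has height -1).
Bottom-up per-node check:
  node 3: h_left=-1, h_right=-1, diff=0 [OK], height=0
  node 7: h_left=0, h_right=-1, diff=1 [OK], height=1
  node 33: h_left=-1, h_right=-1, diff=0 [OK], height=0
  node 37: h_left=0, h_right=-1, diff=1 [OK], height=1
  node 25: h_left=1, h_right=1, diff=0 [OK], height=2
All nodes satisfy the balance condition.
Result: Balanced


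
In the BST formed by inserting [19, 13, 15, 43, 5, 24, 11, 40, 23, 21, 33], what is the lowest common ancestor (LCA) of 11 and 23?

Tree insertion order: [19, 13, 15, 43, 5, 24, 11, 40, 23, 21, 33]
Tree (level-order array): [19, 13, 43, 5, 15, 24, None, None, 11, None, None, 23, 40, None, None, 21, None, 33]
In a BST, the LCA of p=11, q=23 is the first node v on the
root-to-leaf path with p <= v <= q (go left if both < v, right if both > v).
Walk from root:
  at 19: 11 <= 19 <= 23, this is the LCA
LCA = 19


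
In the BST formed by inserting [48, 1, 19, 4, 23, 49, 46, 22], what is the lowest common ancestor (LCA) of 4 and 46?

Tree insertion order: [48, 1, 19, 4, 23, 49, 46, 22]
Tree (level-order array): [48, 1, 49, None, 19, None, None, 4, 23, None, None, 22, 46]
In a BST, the LCA of p=4, q=46 is the first node v on the
root-to-leaf path with p <= v <= q (go left if both < v, right if both > v).
Walk from root:
  at 48: both 4 and 46 < 48, go left
  at 1: both 4 and 46 > 1, go right
  at 19: 4 <= 19 <= 46, this is the LCA
LCA = 19


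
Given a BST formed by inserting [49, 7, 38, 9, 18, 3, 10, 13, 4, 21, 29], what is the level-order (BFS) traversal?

Tree insertion order: [49, 7, 38, 9, 18, 3, 10, 13, 4, 21, 29]
Tree (level-order array): [49, 7, None, 3, 38, None, 4, 9, None, None, None, None, 18, 10, 21, None, 13, None, 29]
BFS from the root, enqueuing left then right child of each popped node:
  queue [49] -> pop 49, enqueue [7], visited so far: [49]
  queue [7] -> pop 7, enqueue [3, 38], visited so far: [49, 7]
  queue [3, 38] -> pop 3, enqueue [4], visited so far: [49, 7, 3]
  queue [38, 4] -> pop 38, enqueue [9], visited so far: [49, 7, 3, 38]
  queue [4, 9] -> pop 4, enqueue [none], visited so far: [49, 7, 3, 38, 4]
  queue [9] -> pop 9, enqueue [18], visited so far: [49, 7, 3, 38, 4, 9]
  queue [18] -> pop 18, enqueue [10, 21], visited so far: [49, 7, 3, 38, 4, 9, 18]
  queue [10, 21] -> pop 10, enqueue [13], visited so far: [49, 7, 3, 38, 4, 9, 18, 10]
  queue [21, 13] -> pop 21, enqueue [29], visited so far: [49, 7, 3, 38, 4, 9, 18, 10, 21]
  queue [13, 29] -> pop 13, enqueue [none], visited so far: [49, 7, 3, 38, 4, 9, 18, 10, 21, 13]
  queue [29] -> pop 29, enqueue [none], visited so far: [49, 7, 3, 38, 4, 9, 18, 10, 21, 13, 29]
Result: [49, 7, 3, 38, 4, 9, 18, 10, 21, 13, 29]


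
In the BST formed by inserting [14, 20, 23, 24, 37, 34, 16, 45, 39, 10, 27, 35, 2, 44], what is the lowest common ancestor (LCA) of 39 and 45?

Tree insertion order: [14, 20, 23, 24, 37, 34, 16, 45, 39, 10, 27, 35, 2, 44]
Tree (level-order array): [14, 10, 20, 2, None, 16, 23, None, None, None, None, None, 24, None, 37, 34, 45, 27, 35, 39, None, None, None, None, None, None, 44]
In a BST, the LCA of p=39, q=45 is the first node v on the
root-to-leaf path with p <= v <= q (go left if both < v, right if both > v).
Walk from root:
  at 14: both 39 and 45 > 14, go right
  at 20: both 39 and 45 > 20, go right
  at 23: both 39 and 45 > 23, go right
  at 24: both 39 and 45 > 24, go right
  at 37: both 39 and 45 > 37, go right
  at 45: 39 <= 45 <= 45, this is the LCA
LCA = 45


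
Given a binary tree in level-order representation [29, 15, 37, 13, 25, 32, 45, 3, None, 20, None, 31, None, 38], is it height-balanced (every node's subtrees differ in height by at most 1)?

Tree (level-order array): [29, 15, 37, 13, 25, 32, 45, 3, None, 20, None, 31, None, 38]
Definition: a tree is height-balanced if, at every node, |h(left) - h(right)| <= 1 (empty subtree has height -1).
Bottom-up per-node check:
  node 3: h_left=-1, h_right=-1, diff=0 [OK], height=0
  node 13: h_left=0, h_right=-1, diff=1 [OK], height=1
  node 20: h_left=-1, h_right=-1, diff=0 [OK], height=0
  node 25: h_left=0, h_right=-1, diff=1 [OK], height=1
  node 15: h_left=1, h_right=1, diff=0 [OK], height=2
  node 31: h_left=-1, h_right=-1, diff=0 [OK], height=0
  node 32: h_left=0, h_right=-1, diff=1 [OK], height=1
  node 38: h_left=-1, h_right=-1, diff=0 [OK], height=0
  node 45: h_left=0, h_right=-1, diff=1 [OK], height=1
  node 37: h_left=1, h_right=1, diff=0 [OK], height=2
  node 29: h_left=2, h_right=2, diff=0 [OK], height=3
All nodes satisfy the balance condition.
Result: Balanced


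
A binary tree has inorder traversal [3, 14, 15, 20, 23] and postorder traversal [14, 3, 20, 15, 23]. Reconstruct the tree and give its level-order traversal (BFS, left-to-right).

Inorder:   [3, 14, 15, 20, 23]
Postorder: [14, 3, 20, 15, 23]
Algorithm: postorder visits root last, so walk postorder right-to-left;
each value is the root of the current inorder slice — split it at that
value, recurse on the right subtree first, then the left.
Recursive splits:
  root=23; inorder splits into left=[3, 14, 15, 20], right=[]
  root=15; inorder splits into left=[3, 14], right=[20]
  root=20; inorder splits into left=[], right=[]
  root=3; inorder splits into left=[], right=[14]
  root=14; inorder splits into left=[], right=[]
Reconstructed level-order: [23, 15, 3, 20, 14]


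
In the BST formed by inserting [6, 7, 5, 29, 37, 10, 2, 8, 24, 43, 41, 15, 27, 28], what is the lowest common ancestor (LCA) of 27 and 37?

Tree insertion order: [6, 7, 5, 29, 37, 10, 2, 8, 24, 43, 41, 15, 27, 28]
Tree (level-order array): [6, 5, 7, 2, None, None, 29, None, None, 10, 37, 8, 24, None, 43, None, None, 15, 27, 41, None, None, None, None, 28]
In a BST, the LCA of p=27, q=37 is the first node v on the
root-to-leaf path with p <= v <= q (go left if both < v, right if both > v).
Walk from root:
  at 6: both 27 and 37 > 6, go right
  at 7: both 27 and 37 > 7, go right
  at 29: 27 <= 29 <= 37, this is the LCA
LCA = 29


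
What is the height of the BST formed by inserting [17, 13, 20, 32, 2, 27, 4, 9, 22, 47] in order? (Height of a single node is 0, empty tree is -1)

Insertion order: [17, 13, 20, 32, 2, 27, 4, 9, 22, 47]
Tree (level-order array): [17, 13, 20, 2, None, None, 32, None, 4, 27, 47, None, 9, 22]
Compute height bottom-up (empty subtree = -1):
  height(9) = 1 + max(-1, -1) = 0
  height(4) = 1 + max(-1, 0) = 1
  height(2) = 1 + max(-1, 1) = 2
  height(13) = 1 + max(2, -1) = 3
  height(22) = 1 + max(-1, -1) = 0
  height(27) = 1 + max(0, -1) = 1
  height(47) = 1 + max(-1, -1) = 0
  height(32) = 1 + max(1, 0) = 2
  height(20) = 1 + max(-1, 2) = 3
  height(17) = 1 + max(3, 3) = 4
Height = 4


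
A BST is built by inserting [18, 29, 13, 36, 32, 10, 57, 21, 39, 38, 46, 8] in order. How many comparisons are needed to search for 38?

Search path for 38: 18 -> 29 -> 36 -> 57 -> 39 -> 38
Found: True
Comparisons: 6


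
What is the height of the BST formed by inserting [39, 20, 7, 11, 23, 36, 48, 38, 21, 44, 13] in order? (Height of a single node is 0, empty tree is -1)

Insertion order: [39, 20, 7, 11, 23, 36, 48, 38, 21, 44, 13]
Tree (level-order array): [39, 20, 48, 7, 23, 44, None, None, 11, 21, 36, None, None, None, 13, None, None, None, 38]
Compute height bottom-up (empty subtree = -1):
  height(13) = 1 + max(-1, -1) = 0
  height(11) = 1 + max(-1, 0) = 1
  height(7) = 1 + max(-1, 1) = 2
  height(21) = 1 + max(-1, -1) = 0
  height(38) = 1 + max(-1, -1) = 0
  height(36) = 1 + max(-1, 0) = 1
  height(23) = 1 + max(0, 1) = 2
  height(20) = 1 + max(2, 2) = 3
  height(44) = 1 + max(-1, -1) = 0
  height(48) = 1 + max(0, -1) = 1
  height(39) = 1 + max(3, 1) = 4
Height = 4


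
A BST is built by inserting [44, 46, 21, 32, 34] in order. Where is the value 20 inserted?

Starting tree (level order): [44, 21, 46, None, 32, None, None, None, 34]
Insertion path: 44 -> 21
Result: insert 20 as left child of 21
Final tree (level order): [44, 21, 46, 20, 32, None, None, None, None, None, 34]


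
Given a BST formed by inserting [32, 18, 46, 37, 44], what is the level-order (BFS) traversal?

Tree insertion order: [32, 18, 46, 37, 44]
Tree (level-order array): [32, 18, 46, None, None, 37, None, None, 44]
BFS from the root, enqueuing left then right child of each popped node:
  queue [32] -> pop 32, enqueue [18, 46], visited so far: [32]
  queue [18, 46] -> pop 18, enqueue [none], visited so far: [32, 18]
  queue [46] -> pop 46, enqueue [37], visited so far: [32, 18, 46]
  queue [37] -> pop 37, enqueue [44], visited so far: [32, 18, 46, 37]
  queue [44] -> pop 44, enqueue [none], visited so far: [32, 18, 46, 37, 44]
Result: [32, 18, 46, 37, 44]


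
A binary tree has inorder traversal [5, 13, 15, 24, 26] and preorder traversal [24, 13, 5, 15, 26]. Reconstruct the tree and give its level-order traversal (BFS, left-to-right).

Inorder:  [5, 13, 15, 24, 26]
Preorder: [24, 13, 5, 15, 26]
Algorithm: preorder visits root first, so consume preorder in order;
for each root, split the current inorder slice at that value into
left-subtree inorder and right-subtree inorder, then recurse.
Recursive splits:
  root=24; inorder splits into left=[5, 13, 15], right=[26]
  root=13; inorder splits into left=[5], right=[15]
  root=5; inorder splits into left=[], right=[]
  root=15; inorder splits into left=[], right=[]
  root=26; inorder splits into left=[], right=[]
Reconstructed level-order: [24, 13, 26, 5, 15]


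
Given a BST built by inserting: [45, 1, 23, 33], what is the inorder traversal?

Tree insertion order: [45, 1, 23, 33]
Tree (level-order array): [45, 1, None, None, 23, None, 33]
Inorder traversal: [1, 23, 33, 45]


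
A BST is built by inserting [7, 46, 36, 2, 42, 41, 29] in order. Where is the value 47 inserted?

Starting tree (level order): [7, 2, 46, None, None, 36, None, 29, 42, None, None, 41]
Insertion path: 7 -> 46
Result: insert 47 as right child of 46
Final tree (level order): [7, 2, 46, None, None, 36, 47, 29, 42, None, None, None, None, 41]


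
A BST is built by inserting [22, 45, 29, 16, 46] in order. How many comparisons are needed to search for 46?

Search path for 46: 22 -> 45 -> 46
Found: True
Comparisons: 3


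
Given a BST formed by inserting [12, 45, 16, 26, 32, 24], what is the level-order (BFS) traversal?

Tree insertion order: [12, 45, 16, 26, 32, 24]
Tree (level-order array): [12, None, 45, 16, None, None, 26, 24, 32]
BFS from the root, enqueuing left then right child of each popped node:
  queue [12] -> pop 12, enqueue [45], visited so far: [12]
  queue [45] -> pop 45, enqueue [16], visited so far: [12, 45]
  queue [16] -> pop 16, enqueue [26], visited so far: [12, 45, 16]
  queue [26] -> pop 26, enqueue [24, 32], visited so far: [12, 45, 16, 26]
  queue [24, 32] -> pop 24, enqueue [none], visited so far: [12, 45, 16, 26, 24]
  queue [32] -> pop 32, enqueue [none], visited so far: [12, 45, 16, 26, 24, 32]
Result: [12, 45, 16, 26, 24, 32]


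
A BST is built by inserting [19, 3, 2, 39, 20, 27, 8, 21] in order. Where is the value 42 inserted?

Starting tree (level order): [19, 3, 39, 2, 8, 20, None, None, None, None, None, None, 27, 21]
Insertion path: 19 -> 39
Result: insert 42 as right child of 39
Final tree (level order): [19, 3, 39, 2, 8, 20, 42, None, None, None, None, None, 27, None, None, 21]


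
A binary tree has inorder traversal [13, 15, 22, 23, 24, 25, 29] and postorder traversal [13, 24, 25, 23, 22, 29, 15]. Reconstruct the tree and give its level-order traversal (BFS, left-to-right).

Inorder:   [13, 15, 22, 23, 24, 25, 29]
Postorder: [13, 24, 25, 23, 22, 29, 15]
Algorithm: postorder visits root last, so walk postorder right-to-left;
each value is the root of the current inorder slice — split it at that
value, recurse on the right subtree first, then the left.
Recursive splits:
  root=15; inorder splits into left=[13], right=[22, 23, 24, 25, 29]
  root=29; inorder splits into left=[22, 23, 24, 25], right=[]
  root=22; inorder splits into left=[], right=[23, 24, 25]
  root=23; inorder splits into left=[], right=[24, 25]
  root=25; inorder splits into left=[24], right=[]
  root=24; inorder splits into left=[], right=[]
  root=13; inorder splits into left=[], right=[]
Reconstructed level-order: [15, 13, 29, 22, 23, 25, 24]


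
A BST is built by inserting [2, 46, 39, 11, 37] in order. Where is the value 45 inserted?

Starting tree (level order): [2, None, 46, 39, None, 11, None, None, 37]
Insertion path: 2 -> 46 -> 39
Result: insert 45 as right child of 39
Final tree (level order): [2, None, 46, 39, None, 11, 45, None, 37]


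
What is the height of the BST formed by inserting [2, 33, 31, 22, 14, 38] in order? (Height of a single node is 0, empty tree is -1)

Insertion order: [2, 33, 31, 22, 14, 38]
Tree (level-order array): [2, None, 33, 31, 38, 22, None, None, None, 14]
Compute height bottom-up (empty subtree = -1):
  height(14) = 1 + max(-1, -1) = 0
  height(22) = 1 + max(0, -1) = 1
  height(31) = 1 + max(1, -1) = 2
  height(38) = 1 + max(-1, -1) = 0
  height(33) = 1 + max(2, 0) = 3
  height(2) = 1 + max(-1, 3) = 4
Height = 4


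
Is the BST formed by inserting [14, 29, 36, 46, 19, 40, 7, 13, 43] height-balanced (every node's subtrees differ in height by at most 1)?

Tree (level-order array): [14, 7, 29, None, 13, 19, 36, None, None, None, None, None, 46, 40, None, None, 43]
Definition: a tree is height-balanced if, at every node, |h(left) - h(right)| <= 1 (empty subtree has height -1).
Bottom-up per-node check:
  node 13: h_left=-1, h_right=-1, diff=0 [OK], height=0
  node 7: h_left=-1, h_right=0, diff=1 [OK], height=1
  node 19: h_left=-1, h_right=-1, diff=0 [OK], height=0
  node 43: h_left=-1, h_right=-1, diff=0 [OK], height=0
  node 40: h_left=-1, h_right=0, diff=1 [OK], height=1
  node 46: h_left=1, h_right=-1, diff=2 [FAIL (|1--1|=2 > 1)], height=2
  node 36: h_left=-1, h_right=2, diff=3 [FAIL (|-1-2|=3 > 1)], height=3
  node 29: h_left=0, h_right=3, diff=3 [FAIL (|0-3|=3 > 1)], height=4
  node 14: h_left=1, h_right=4, diff=3 [FAIL (|1-4|=3 > 1)], height=5
Node 46 violates the condition: |1 - -1| = 2 > 1.
Result: Not balanced


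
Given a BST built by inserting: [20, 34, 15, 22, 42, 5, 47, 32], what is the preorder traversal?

Tree insertion order: [20, 34, 15, 22, 42, 5, 47, 32]
Tree (level-order array): [20, 15, 34, 5, None, 22, 42, None, None, None, 32, None, 47]
Preorder traversal: [20, 15, 5, 34, 22, 32, 42, 47]


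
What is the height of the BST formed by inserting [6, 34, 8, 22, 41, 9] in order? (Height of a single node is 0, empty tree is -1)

Insertion order: [6, 34, 8, 22, 41, 9]
Tree (level-order array): [6, None, 34, 8, 41, None, 22, None, None, 9]
Compute height bottom-up (empty subtree = -1):
  height(9) = 1 + max(-1, -1) = 0
  height(22) = 1 + max(0, -1) = 1
  height(8) = 1 + max(-1, 1) = 2
  height(41) = 1 + max(-1, -1) = 0
  height(34) = 1 + max(2, 0) = 3
  height(6) = 1 + max(-1, 3) = 4
Height = 4


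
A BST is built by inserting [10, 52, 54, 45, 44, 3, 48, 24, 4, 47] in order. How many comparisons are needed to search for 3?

Search path for 3: 10 -> 3
Found: True
Comparisons: 2


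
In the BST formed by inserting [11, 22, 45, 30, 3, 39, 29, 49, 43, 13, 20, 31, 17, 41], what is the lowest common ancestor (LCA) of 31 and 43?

Tree insertion order: [11, 22, 45, 30, 3, 39, 29, 49, 43, 13, 20, 31, 17, 41]
Tree (level-order array): [11, 3, 22, None, None, 13, 45, None, 20, 30, 49, 17, None, 29, 39, None, None, None, None, None, None, 31, 43, None, None, 41]
In a BST, the LCA of p=31, q=43 is the first node v on the
root-to-leaf path with p <= v <= q (go left if both < v, right if both > v).
Walk from root:
  at 11: both 31 and 43 > 11, go right
  at 22: both 31 and 43 > 22, go right
  at 45: both 31 and 43 < 45, go left
  at 30: both 31 and 43 > 30, go right
  at 39: 31 <= 39 <= 43, this is the LCA
LCA = 39


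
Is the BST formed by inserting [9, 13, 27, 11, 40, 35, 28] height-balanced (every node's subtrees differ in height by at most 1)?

Tree (level-order array): [9, None, 13, 11, 27, None, None, None, 40, 35, None, 28]
Definition: a tree is height-balanced if, at every node, |h(left) - h(right)| <= 1 (empty subtree has height -1).
Bottom-up per-node check:
  node 11: h_left=-1, h_right=-1, diff=0 [OK], height=0
  node 28: h_left=-1, h_right=-1, diff=0 [OK], height=0
  node 35: h_left=0, h_right=-1, diff=1 [OK], height=1
  node 40: h_left=1, h_right=-1, diff=2 [FAIL (|1--1|=2 > 1)], height=2
  node 27: h_left=-1, h_right=2, diff=3 [FAIL (|-1-2|=3 > 1)], height=3
  node 13: h_left=0, h_right=3, diff=3 [FAIL (|0-3|=3 > 1)], height=4
  node 9: h_left=-1, h_right=4, diff=5 [FAIL (|-1-4|=5 > 1)], height=5
Node 40 violates the condition: |1 - -1| = 2 > 1.
Result: Not balanced


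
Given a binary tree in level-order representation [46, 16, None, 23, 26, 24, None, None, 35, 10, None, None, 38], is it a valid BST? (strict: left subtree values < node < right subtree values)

Level-order array: [46, 16, None, 23, 26, 24, None, None, 35, 10, None, None, 38]
Validate using subtree bounds (lo, hi): at each node, require lo < value < hi,
then recurse left with hi=value and right with lo=value.
Preorder trace (stopping at first violation):
  at node 46 with bounds (-inf, +inf): OK
  at node 16 with bounds (-inf, 46): OK
  at node 23 with bounds (-inf, 16): VIOLATION
Node 23 violates its bound: not (-inf < 23 < 16).
Result: Not a valid BST


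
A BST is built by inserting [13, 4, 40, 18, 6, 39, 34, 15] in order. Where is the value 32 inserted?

Starting tree (level order): [13, 4, 40, None, 6, 18, None, None, None, 15, 39, None, None, 34]
Insertion path: 13 -> 40 -> 18 -> 39 -> 34
Result: insert 32 as left child of 34
Final tree (level order): [13, 4, 40, None, 6, 18, None, None, None, 15, 39, None, None, 34, None, 32]


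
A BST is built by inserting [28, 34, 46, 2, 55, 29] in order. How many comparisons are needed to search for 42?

Search path for 42: 28 -> 34 -> 46
Found: False
Comparisons: 3


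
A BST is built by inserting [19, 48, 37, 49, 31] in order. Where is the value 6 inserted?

Starting tree (level order): [19, None, 48, 37, 49, 31]
Insertion path: 19
Result: insert 6 as left child of 19
Final tree (level order): [19, 6, 48, None, None, 37, 49, 31]


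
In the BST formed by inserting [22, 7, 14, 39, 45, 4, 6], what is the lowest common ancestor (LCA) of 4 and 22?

Tree insertion order: [22, 7, 14, 39, 45, 4, 6]
Tree (level-order array): [22, 7, 39, 4, 14, None, 45, None, 6]
In a BST, the LCA of p=4, q=22 is the first node v on the
root-to-leaf path with p <= v <= q (go left if both < v, right if both > v).
Walk from root:
  at 22: 4 <= 22 <= 22, this is the LCA
LCA = 22


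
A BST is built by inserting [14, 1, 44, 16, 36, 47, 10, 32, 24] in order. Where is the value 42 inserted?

Starting tree (level order): [14, 1, 44, None, 10, 16, 47, None, None, None, 36, None, None, 32, None, 24]
Insertion path: 14 -> 44 -> 16 -> 36
Result: insert 42 as right child of 36
Final tree (level order): [14, 1, 44, None, 10, 16, 47, None, None, None, 36, None, None, 32, 42, 24]


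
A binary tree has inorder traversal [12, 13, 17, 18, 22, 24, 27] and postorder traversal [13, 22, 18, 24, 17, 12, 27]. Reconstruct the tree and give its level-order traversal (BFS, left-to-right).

Inorder:   [12, 13, 17, 18, 22, 24, 27]
Postorder: [13, 22, 18, 24, 17, 12, 27]
Algorithm: postorder visits root last, so walk postorder right-to-left;
each value is the root of the current inorder slice — split it at that
value, recurse on the right subtree first, then the left.
Recursive splits:
  root=27; inorder splits into left=[12, 13, 17, 18, 22, 24], right=[]
  root=12; inorder splits into left=[], right=[13, 17, 18, 22, 24]
  root=17; inorder splits into left=[13], right=[18, 22, 24]
  root=24; inorder splits into left=[18, 22], right=[]
  root=18; inorder splits into left=[], right=[22]
  root=22; inorder splits into left=[], right=[]
  root=13; inorder splits into left=[], right=[]
Reconstructed level-order: [27, 12, 17, 13, 24, 18, 22]


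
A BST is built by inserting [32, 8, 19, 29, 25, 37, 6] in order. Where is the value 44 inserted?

Starting tree (level order): [32, 8, 37, 6, 19, None, None, None, None, None, 29, 25]
Insertion path: 32 -> 37
Result: insert 44 as right child of 37
Final tree (level order): [32, 8, 37, 6, 19, None, 44, None, None, None, 29, None, None, 25]


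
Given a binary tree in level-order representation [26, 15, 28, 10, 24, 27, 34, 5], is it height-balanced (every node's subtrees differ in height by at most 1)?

Tree (level-order array): [26, 15, 28, 10, 24, 27, 34, 5]
Definition: a tree is height-balanced if, at every node, |h(left) - h(right)| <= 1 (empty subtree has height -1).
Bottom-up per-node check:
  node 5: h_left=-1, h_right=-1, diff=0 [OK], height=0
  node 10: h_left=0, h_right=-1, diff=1 [OK], height=1
  node 24: h_left=-1, h_right=-1, diff=0 [OK], height=0
  node 15: h_left=1, h_right=0, diff=1 [OK], height=2
  node 27: h_left=-1, h_right=-1, diff=0 [OK], height=0
  node 34: h_left=-1, h_right=-1, diff=0 [OK], height=0
  node 28: h_left=0, h_right=0, diff=0 [OK], height=1
  node 26: h_left=2, h_right=1, diff=1 [OK], height=3
All nodes satisfy the balance condition.
Result: Balanced


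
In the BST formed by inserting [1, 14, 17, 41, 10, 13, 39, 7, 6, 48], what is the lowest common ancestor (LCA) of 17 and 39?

Tree insertion order: [1, 14, 17, 41, 10, 13, 39, 7, 6, 48]
Tree (level-order array): [1, None, 14, 10, 17, 7, 13, None, 41, 6, None, None, None, 39, 48]
In a BST, the LCA of p=17, q=39 is the first node v on the
root-to-leaf path with p <= v <= q (go left if both < v, right if both > v).
Walk from root:
  at 1: both 17 and 39 > 1, go right
  at 14: both 17 and 39 > 14, go right
  at 17: 17 <= 17 <= 39, this is the LCA
LCA = 17


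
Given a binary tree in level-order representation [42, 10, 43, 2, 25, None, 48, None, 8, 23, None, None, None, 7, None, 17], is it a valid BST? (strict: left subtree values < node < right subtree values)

Level-order array: [42, 10, 43, 2, 25, None, 48, None, 8, 23, None, None, None, 7, None, 17]
Validate using subtree bounds (lo, hi): at each node, require lo < value < hi,
then recurse left with hi=value and right with lo=value.
Preorder trace (stopping at first violation):
  at node 42 with bounds (-inf, +inf): OK
  at node 10 with bounds (-inf, 42): OK
  at node 2 with bounds (-inf, 10): OK
  at node 8 with bounds (2, 10): OK
  at node 7 with bounds (2, 8): OK
  at node 25 with bounds (10, 42): OK
  at node 23 with bounds (10, 25): OK
  at node 17 with bounds (10, 23): OK
  at node 43 with bounds (42, +inf): OK
  at node 48 with bounds (43, +inf): OK
No violation found at any node.
Result: Valid BST


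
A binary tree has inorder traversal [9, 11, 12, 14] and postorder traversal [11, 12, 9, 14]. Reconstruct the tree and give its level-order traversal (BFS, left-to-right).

Inorder:   [9, 11, 12, 14]
Postorder: [11, 12, 9, 14]
Algorithm: postorder visits root last, so walk postorder right-to-left;
each value is the root of the current inorder slice — split it at that
value, recurse on the right subtree first, then the left.
Recursive splits:
  root=14; inorder splits into left=[9, 11, 12], right=[]
  root=9; inorder splits into left=[], right=[11, 12]
  root=12; inorder splits into left=[11], right=[]
  root=11; inorder splits into left=[], right=[]
Reconstructed level-order: [14, 9, 12, 11]


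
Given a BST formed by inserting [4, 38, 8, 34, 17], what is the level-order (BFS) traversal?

Tree insertion order: [4, 38, 8, 34, 17]
Tree (level-order array): [4, None, 38, 8, None, None, 34, 17]
BFS from the root, enqueuing left then right child of each popped node:
  queue [4] -> pop 4, enqueue [38], visited so far: [4]
  queue [38] -> pop 38, enqueue [8], visited so far: [4, 38]
  queue [8] -> pop 8, enqueue [34], visited so far: [4, 38, 8]
  queue [34] -> pop 34, enqueue [17], visited so far: [4, 38, 8, 34]
  queue [17] -> pop 17, enqueue [none], visited so far: [4, 38, 8, 34, 17]
Result: [4, 38, 8, 34, 17]


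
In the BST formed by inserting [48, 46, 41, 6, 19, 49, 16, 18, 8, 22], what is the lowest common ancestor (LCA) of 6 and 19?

Tree insertion order: [48, 46, 41, 6, 19, 49, 16, 18, 8, 22]
Tree (level-order array): [48, 46, 49, 41, None, None, None, 6, None, None, 19, 16, 22, 8, 18]
In a BST, the LCA of p=6, q=19 is the first node v on the
root-to-leaf path with p <= v <= q (go left if both < v, right if both > v).
Walk from root:
  at 48: both 6 and 19 < 48, go left
  at 46: both 6 and 19 < 46, go left
  at 41: both 6 and 19 < 41, go left
  at 6: 6 <= 6 <= 19, this is the LCA
LCA = 6


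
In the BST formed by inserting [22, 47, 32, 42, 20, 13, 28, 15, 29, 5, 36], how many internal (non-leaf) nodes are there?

Tree built from: [22, 47, 32, 42, 20, 13, 28, 15, 29, 5, 36]
Tree (level-order array): [22, 20, 47, 13, None, 32, None, 5, 15, 28, 42, None, None, None, None, None, 29, 36]
Rule: An internal node has at least one child.
Per-node child counts:
  node 22: 2 child(ren)
  node 20: 1 child(ren)
  node 13: 2 child(ren)
  node 5: 0 child(ren)
  node 15: 0 child(ren)
  node 47: 1 child(ren)
  node 32: 2 child(ren)
  node 28: 1 child(ren)
  node 29: 0 child(ren)
  node 42: 1 child(ren)
  node 36: 0 child(ren)
Matching nodes: [22, 20, 13, 47, 32, 28, 42]
Count of internal (non-leaf) nodes: 7


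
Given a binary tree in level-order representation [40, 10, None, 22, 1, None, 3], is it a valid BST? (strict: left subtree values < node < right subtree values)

Level-order array: [40, 10, None, 22, 1, None, 3]
Validate using subtree bounds (lo, hi): at each node, require lo < value < hi,
then recurse left with hi=value and right with lo=value.
Preorder trace (stopping at first violation):
  at node 40 with bounds (-inf, +inf): OK
  at node 10 with bounds (-inf, 40): OK
  at node 22 with bounds (-inf, 10): VIOLATION
Node 22 violates its bound: not (-inf < 22 < 10).
Result: Not a valid BST


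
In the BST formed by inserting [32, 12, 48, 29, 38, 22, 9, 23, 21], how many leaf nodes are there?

Tree built from: [32, 12, 48, 29, 38, 22, 9, 23, 21]
Tree (level-order array): [32, 12, 48, 9, 29, 38, None, None, None, 22, None, None, None, 21, 23]
Rule: A leaf has 0 children.
Per-node child counts:
  node 32: 2 child(ren)
  node 12: 2 child(ren)
  node 9: 0 child(ren)
  node 29: 1 child(ren)
  node 22: 2 child(ren)
  node 21: 0 child(ren)
  node 23: 0 child(ren)
  node 48: 1 child(ren)
  node 38: 0 child(ren)
Matching nodes: [9, 21, 23, 38]
Count of leaf nodes: 4


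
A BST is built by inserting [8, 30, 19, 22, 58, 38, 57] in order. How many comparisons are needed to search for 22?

Search path for 22: 8 -> 30 -> 19 -> 22
Found: True
Comparisons: 4


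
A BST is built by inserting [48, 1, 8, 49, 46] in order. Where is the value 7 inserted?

Starting tree (level order): [48, 1, 49, None, 8, None, None, None, 46]
Insertion path: 48 -> 1 -> 8
Result: insert 7 as left child of 8
Final tree (level order): [48, 1, 49, None, 8, None, None, 7, 46]


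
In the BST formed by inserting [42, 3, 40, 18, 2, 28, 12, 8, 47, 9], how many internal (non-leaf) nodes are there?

Tree built from: [42, 3, 40, 18, 2, 28, 12, 8, 47, 9]
Tree (level-order array): [42, 3, 47, 2, 40, None, None, None, None, 18, None, 12, 28, 8, None, None, None, None, 9]
Rule: An internal node has at least one child.
Per-node child counts:
  node 42: 2 child(ren)
  node 3: 2 child(ren)
  node 2: 0 child(ren)
  node 40: 1 child(ren)
  node 18: 2 child(ren)
  node 12: 1 child(ren)
  node 8: 1 child(ren)
  node 9: 0 child(ren)
  node 28: 0 child(ren)
  node 47: 0 child(ren)
Matching nodes: [42, 3, 40, 18, 12, 8]
Count of internal (non-leaf) nodes: 6


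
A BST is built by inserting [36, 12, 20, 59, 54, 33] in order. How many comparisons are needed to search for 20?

Search path for 20: 36 -> 12 -> 20
Found: True
Comparisons: 3


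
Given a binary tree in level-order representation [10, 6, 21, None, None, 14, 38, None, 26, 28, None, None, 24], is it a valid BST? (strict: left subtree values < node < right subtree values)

Level-order array: [10, 6, 21, None, None, 14, 38, None, 26, 28, None, None, 24]
Validate using subtree bounds (lo, hi): at each node, require lo < value < hi,
then recurse left with hi=value and right with lo=value.
Preorder trace (stopping at first violation):
  at node 10 with bounds (-inf, +inf): OK
  at node 6 with bounds (-inf, 10): OK
  at node 21 with bounds (10, +inf): OK
  at node 14 with bounds (10, 21): OK
  at node 26 with bounds (14, 21): VIOLATION
Node 26 violates its bound: not (14 < 26 < 21).
Result: Not a valid BST


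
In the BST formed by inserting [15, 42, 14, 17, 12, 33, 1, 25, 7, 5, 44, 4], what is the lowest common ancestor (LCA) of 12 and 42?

Tree insertion order: [15, 42, 14, 17, 12, 33, 1, 25, 7, 5, 44, 4]
Tree (level-order array): [15, 14, 42, 12, None, 17, 44, 1, None, None, 33, None, None, None, 7, 25, None, 5, None, None, None, 4]
In a BST, the LCA of p=12, q=42 is the first node v on the
root-to-leaf path with p <= v <= q (go left if both < v, right if both > v).
Walk from root:
  at 15: 12 <= 15 <= 42, this is the LCA
LCA = 15


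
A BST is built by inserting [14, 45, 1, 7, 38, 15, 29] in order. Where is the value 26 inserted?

Starting tree (level order): [14, 1, 45, None, 7, 38, None, None, None, 15, None, None, 29]
Insertion path: 14 -> 45 -> 38 -> 15 -> 29
Result: insert 26 as left child of 29
Final tree (level order): [14, 1, 45, None, 7, 38, None, None, None, 15, None, None, 29, 26]


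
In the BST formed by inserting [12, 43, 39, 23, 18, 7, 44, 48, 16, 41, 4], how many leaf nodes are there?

Tree built from: [12, 43, 39, 23, 18, 7, 44, 48, 16, 41, 4]
Tree (level-order array): [12, 7, 43, 4, None, 39, 44, None, None, 23, 41, None, 48, 18, None, None, None, None, None, 16]
Rule: A leaf has 0 children.
Per-node child counts:
  node 12: 2 child(ren)
  node 7: 1 child(ren)
  node 4: 0 child(ren)
  node 43: 2 child(ren)
  node 39: 2 child(ren)
  node 23: 1 child(ren)
  node 18: 1 child(ren)
  node 16: 0 child(ren)
  node 41: 0 child(ren)
  node 44: 1 child(ren)
  node 48: 0 child(ren)
Matching nodes: [4, 16, 41, 48]
Count of leaf nodes: 4


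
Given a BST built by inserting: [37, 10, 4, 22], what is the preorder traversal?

Tree insertion order: [37, 10, 4, 22]
Tree (level-order array): [37, 10, None, 4, 22]
Preorder traversal: [37, 10, 4, 22]


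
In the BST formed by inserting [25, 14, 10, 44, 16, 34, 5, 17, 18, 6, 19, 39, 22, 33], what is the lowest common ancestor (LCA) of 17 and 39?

Tree insertion order: [25, 14, 10, 44, 16, 34, 5, 17, 18, 6, 19, 39, 22, 33]
Tree (level-order array): [25, 14, 44, 10, 16, 34, None, 5, None, None, 17, 33, 39, None, 6, None, 18, None, None, None, None, None, None, None, 19, None, 22]
In a BST, the LCA of p=17, q=39 is the first node v on the
root-to-leaf path with p <= v <= q (go left if both < v, right if both > v).
Walk from root:
  at 25: 17 <= 25 <= 39, this is the LCA
LCA = 25


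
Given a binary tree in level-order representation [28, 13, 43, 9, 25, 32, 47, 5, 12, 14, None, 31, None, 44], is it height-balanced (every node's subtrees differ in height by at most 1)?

Tree (level-order array): [28, 13, 43, 9, 25, 32, 47, 5, 12, 14, None, 31, None, 44]
Definition: a tree is height-balanced if, at every node, |h(left) - h(right)| <= 1 (empty subtree has height -1).
Bottom-up per-node check:
  node 5: h_left=-1, h_right=-1, diff=0 [OK], height=0
  node 12: h_left=-1, h_right=-1, diff=0 [OK], height=0
  node 9: h_left=0, h_right=0, diff=0 [OK], height=1
  node 14: h_left=-1, h_right=-1, diff=0 [OK], height=0
  node 25: h_left=0, h_right=-1, diff=1 [OK], height=1
  node 13: h_left=1, h_right=1, diff=0 [OK], height=2
  node 31: h_left=-1, h_right=-1, diff=0 [OK], height=0
  node 32: h_left=0, h_right=-1, diff=1 [OK], height=1
  node 44: h_left=-1, h_right=-1, diff=0 [OK], height=0
  node 47: h_left=0, h_right=-1, diff=1 [OK], height=1
  node 43: h_left=1, h_right=1, diff=0 [OK], height=2
  node 28: h_left=2, h_right=2, diff=0 [OK], height=3
All nodes satisfy the balance condition.
Result: Balanced


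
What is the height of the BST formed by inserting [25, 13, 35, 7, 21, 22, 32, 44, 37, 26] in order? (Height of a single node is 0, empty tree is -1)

Insertion order: [25, 13, 35, 7, 21, 22, 32, 44, 37, 26]
Tree (level-order array): [25, 13, 35, 7, 21, 32, 44, None, None, None, 22, 26, None, 37]
Compute height bottom-up (empty subtree = -1):
  height(7) = 1 + max(-1, -1) = 0
  height(22) = 1 + max(-1, -1) = 0
  height(21) = 1 + max(-1, 0) = 1
  height(13) = 1 + max(0, 1) = 2
  height(26) = 1 + max(-1, -1) = 0
  height(32) = 1 + max(0, -1) = 1
  height(37) = 1 + max(-1, -1) = 0
  height(44) = 1 + max(0, -1) = 1
  height(35) = 1 + max(1, 1) = 2
  height(25) = 1 + max(2, 2) = 3
Height = 3


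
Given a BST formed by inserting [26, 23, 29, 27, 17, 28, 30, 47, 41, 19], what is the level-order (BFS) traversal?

Tree insertion order: [26, 23, 29, 27, 17, 28, 30, 47, 41, 19]
Tree (level-order array): [26, 23, 29, 17, None, 27, 30, None, 19, None, 28, None, 47, None, None, None, None, 41]
BFS from the root, enqueuing left then right child of each popped node:
  queue [26] -> pop 26, enqueue [23, 29], visited so far: [26]
  queue [23, 29] -> pop 23, enqueue [17], visited so far: [26, 23]
  queue [29, 17] -> pop 29, enqueue [27, 30], visited so far: [26, 23, 29]
  queue [17, 27, 30] -> pop 17, enqueue [19], visited so far: [26, 23, 29, 17]
  queue [27, 30, 19] -> pop 27, enqueue [28], visited so far: [26, 23, 29, 17, 27]
  queue [30, 19, 28] -> pop 30, enqueue [47], visited so far: [26, 23, 29, 17, 27, 30]
  queue [19, 28, 47] -> pop 19, enqueue [none], visited so far: [26, 23, 29, 17, 27, 30, 19]
  queue [28, 47] -> pop 28, enqueue [none], visited so far: [26, 23, 29, 17, 27, 30, 19, 28]
  queue [47] -> pop 47, enqueue [41], visited so far: [26, 23, 29, 17, 27, 30, 19, 28, 47]
  queue [41] -> pop 41, enqueue [none], visited so far: [26, 23, 29, 17, 27, 30, 19, 28, 47, 41]
Result: [26, 23, 29, 17, 27, 30, 19, 28, 47, 41]


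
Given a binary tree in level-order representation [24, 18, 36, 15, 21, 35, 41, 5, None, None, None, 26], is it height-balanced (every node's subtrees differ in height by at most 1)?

Tree (level-order array): [24, 18, 36, 15, 21, 35, 41, 5, None, None, None, 26]
Definition: a tree is height-balanced if, at every node, |h(left) - h(right)| <= 1 (empty subtree has height -1).
Bottom-up per-node check:
  node 5: h_left=-1, h_right=-1, diff=0 [OK], height=0
  node 15: h_left=0, h_right=-1, diff=1 [OK], height=1
  node 21: h_left=-1, h_right=-1, diff=0 [OK], height=0
  node 18: h_left=1, h_right=0, diff=1 [OK], height=2
  node 26: h_left=-1, h_right=-1, diff=0 [OK], height=0
  node 35: h_left=0, h_right=-1, diff=1 [OK], height=1
  node 41: h_left=-1, h_right=-1, diff=0 [OK], height=0
  node 36: h_left=1, h_right=0, diff=1 [OK], height=2
  node 24: h_left=2, h_right=2, diff=0 [OK], height=3
All nodes satisfy the balance condition.
Result: Balanced


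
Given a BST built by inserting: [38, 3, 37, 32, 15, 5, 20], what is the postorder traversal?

Tree insertion order: [38, 3, 37, 32, 15, 5, 20]
Tree (level-order array): [38, 3, None, None, 37, 32, None, 15, None, 5, 20]
Postorder traversal: [5, 20, 15, 32, 37, 3, 38]


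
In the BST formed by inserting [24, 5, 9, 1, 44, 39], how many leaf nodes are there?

Tree built from: [24, 5, 9, 1, 44, 39]
Tree (level-order array): [24, 5, 44, 1, 9, 39]
Rule: A leaf has 0 children.
Per-node child counts:
  node 24: 2 child(ren)
  node 5: 2 child(ren)
  node 1: 0 child(ren)
  node 9: 0 child(ren)
  node 44: 1 child(ren)
  node 39: 0 child(ren)
Matching nodes: [1, 9, 39]
Count of leaf nodes: 3


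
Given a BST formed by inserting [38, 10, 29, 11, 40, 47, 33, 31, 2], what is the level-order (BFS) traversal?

Tree insertion order: [38, 10, 29, 11, 40, 47, 33, 31, 2]
Tree (level-order array): [38, 10, 40, 2, 29, None, 47, None, None, 11, 33, None, None, None, None, 31]
BFS from the root, enqueuing left then right child of each popped node:
  queue [38] -> pop 38, enqueue [10, 40], visited so far: [38]
  queue [10, 40] -> pop 10, enqueue [2, 29], visited so far: [38, 10]
  queue [40, 2, 29] -> pop 40, enqueue [47], visited so far: [38, 10, 40]
  queue [2, 29, 47] -> pop 2, enqueue [none], visited so far: [38, 10, 40, 2]
  queue [29, 47] -> pop 29, enqueue [11, 33], visited so far: [38, 10, 40, 2, 29]
  queue [47, 11, 33] -> pop 47, enqueue [none], visited so far: [38, 10, 40, 2, 29, 47]
  queue [11, 33] -> pop 11, enqueue [none], visited so far: [38, 10, 40, 2, 29, 47, 11]
  queue [33] -> pop 33, enqueue [31], visited so far: [38, 10, 40, 2, 29, 47, 11, 33]
  queue [31] -> pop 31, enqueue [none], visited so far: [38, 10, 40, 2, 29, 47, 11, 33, 31]
Result: [38, 10, 40, 2, 29, 47, 11, 33, 31]


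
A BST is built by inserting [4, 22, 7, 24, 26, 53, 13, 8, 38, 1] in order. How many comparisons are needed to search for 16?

Search path for 16: 4 -> 22 -> 7 -> 13
Found: False
Comparisons: 4


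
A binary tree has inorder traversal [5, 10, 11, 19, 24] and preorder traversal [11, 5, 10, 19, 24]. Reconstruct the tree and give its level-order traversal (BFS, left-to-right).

Inorder:  [5, 10, 11, 19, 24]
Preorder: [11, 5, 10, 19, 24]
Algorithm: preorder visits root first, so consume preorder in order;
for each root, split the current inorder slice at that value into
left-subtree inorder and right-subtree inorder, then recurse.
Recursive splits:
  root=11; inorder splits into left=[5, 10], right=[19, 24]
  root=5; inorder splits into left=[], right=[10]
  root=10; inorder splits into left=[], right=[]
  root=19; inorder splits into left=[], right=[24]
  root=24; inorder splits into left=[], right=[]
Reconstructed level-order: [11, 5, 19, 10, 24]


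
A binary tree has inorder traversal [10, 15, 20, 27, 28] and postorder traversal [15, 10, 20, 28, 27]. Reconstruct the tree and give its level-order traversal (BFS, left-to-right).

Inorder:   [10, 15, 20, 27, 28]
Postorder: [15, 10, 20, 28, 27]
Algorithm: postorder visits root last, so walk postorder right-to-left;
each value is the root of the current inorder slice — split it at that
value, recurse on the right subtree first, then the left.
Recursive splits:
  root=27; inorder splits into left=[10, 15, 20], right=[28]
  root=28; inorder splits into left=[], right=[]
  root=20; inorder splits into left=[10, 15], right=[]
  root=10; inorder splits into left=[], right=[15]
  root=15; inorder splits into left=[], right=[]
Reconstructed level-order: [27, 20, 28, 10, 15]


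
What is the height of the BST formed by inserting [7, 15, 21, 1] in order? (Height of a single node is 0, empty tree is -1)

Insertion order: [7, 15, 21, 1]
Tree (level-order array): [7, 1, 15, None, None, None, 21]
Compute height bottom-up (empty subtree = -1):
  height(1) = 1 + max(-1, -1) = 0
  height(21) = 1 + max(-1, -1) = 0
  height(15) = 1 + max(-1, 0) = 1
  height(7) = 1 + max(0, 1) = 2
Height = 2


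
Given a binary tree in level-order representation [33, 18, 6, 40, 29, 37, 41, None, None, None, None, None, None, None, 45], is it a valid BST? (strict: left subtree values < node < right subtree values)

Level-order array: [33, 18, 6, 40, 29, 37, 41, None, None, None, None, None, None, None, 45]
Validate using subtree bounds (lo, hi): at each node, require lo < value < hi,
then recurse left with hi=value and right with lo=value.
Preorder trace (stopping at first violation):
  at node 33 with bounds (-inf, +inf): OK
  at node 18 with bounds (-inf, 33): OK
  at node 40 with bounds (-inf, 18): VIOLATION
Node 40 violates its bound: not (-inf < 40 < 18).
Result: Not a valid BST
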